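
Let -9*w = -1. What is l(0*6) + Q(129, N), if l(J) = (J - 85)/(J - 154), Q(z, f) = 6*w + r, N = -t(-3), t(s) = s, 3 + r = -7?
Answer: -4057/462 ≈ -8.7814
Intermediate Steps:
r = -10 (r = -3 - 7 = -10)
w = ⅑ (w = -⅑*(-1) = ⅑ ≈ 0.11111)
N = 3 (N = -1*(-3) = 3)
Q(z, f) = -28/3 (Q(z, f) = 6*(⅑) - 10 = ⅔ - 10 = -28/3)
l(J) = (-85 + J)/(-154 + J)
l(0*6) + Q(129, N) = (-85 + 0*6)/(-154 + 0*6) - 28/3 = (-85 + 0)/(-154 + 0) - 28/3 = -85/(-154) - 28/3 = -1/154*(-85) - 28/3 = 85/154 - 28/3 = -4057/462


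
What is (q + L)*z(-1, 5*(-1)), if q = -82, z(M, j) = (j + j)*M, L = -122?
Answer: -2040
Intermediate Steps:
z(M, j) = 2*M*j (z(M, j) = (2*j)*M = 2*M*j)
(q + L)*z(-1, 5*(-1)) = (-82 - 122)*(2*(-1)*(5*(-1))) = -408*(-1)*(-5) = -204*10 = -2040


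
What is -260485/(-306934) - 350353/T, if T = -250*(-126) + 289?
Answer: -1195839639/117555722 ≈ -10.173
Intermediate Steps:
T = 31789 (T = 31500 + 289 = 31789)
-260485/(-306934) - 350353/T = -260485/(-306934) - 350353/31789 = -260485*(-1/306934) - 350353*1/31789 = 260485/306934 - 350353/31789 = -1195839639/117555722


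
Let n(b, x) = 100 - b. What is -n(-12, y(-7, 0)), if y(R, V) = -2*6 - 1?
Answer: -112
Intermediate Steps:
y(R, V) = -13 (y(R, V) = -12 - 1 = -13)
-n(-12, y(-7, 0)) = -(100 - 1*(-12)) = -(100 + 12) = -1*112 = -112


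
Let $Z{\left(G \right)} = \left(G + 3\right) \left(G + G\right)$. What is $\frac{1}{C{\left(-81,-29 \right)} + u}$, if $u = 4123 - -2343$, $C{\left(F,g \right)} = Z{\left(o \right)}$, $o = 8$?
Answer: $\frac{1}{6642} \approx 0.00015056$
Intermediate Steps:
$Z{\left(G \right)} = 2 G \left(3 + G\right)$ ($Z{\left(G \right)} = \left(3 + G\right) 2 G = 2 G \left(3 + G\right)$)
$C{\left(F,g \right)} = 176$ ($C{\left(F,g \right)} = 2 \cdot 8 \left(3 + 8\right) = 2 \cdot 8 \cdot 11 = 176$)
$u = 6466$ ($u = 4123 + 2343 = 6466$)
$\frac{1}{C{\left(-81,-29 \right)} + u} = \frac{1}{176 + 6466} = \frac{1}{6642}$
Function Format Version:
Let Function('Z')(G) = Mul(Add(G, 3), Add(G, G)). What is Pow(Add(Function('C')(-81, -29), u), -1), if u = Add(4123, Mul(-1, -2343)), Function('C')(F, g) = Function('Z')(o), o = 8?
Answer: Rational(1, 6642) ≈ 0.00015056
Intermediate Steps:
Function('Z')(G) = Mul(2, G, Add(3, G)) (Function('Z')(G) = Mul(Add(3, G), Mul(2, G)) = Mul(2, G, Add(3, G)))
Function('C')(F, g) = 176 (Function('C')(F, g) = Mul(2, 8, Add(3, 8)) = Mul(2, 8, 11) = 176)
u = 6466 (u = Add(4123, 2343) = 6466)
Pow(Add(Function('C')(-81, -29), u), -1) = Pow(Add(176, 6466), -1) = Pow(6642, -1) = Rational(1, 6642)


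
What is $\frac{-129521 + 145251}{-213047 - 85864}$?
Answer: $- \frac{15730}{298911} \approx -0.052624$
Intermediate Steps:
$\frac{-129521 + 145251}{-213047 - 85864} = \frac{15730}{-298911} = 15730 \left(- \frac{1}{298911}\right) = - \frac{15730}{298911}$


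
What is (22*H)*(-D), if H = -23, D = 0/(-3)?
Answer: 0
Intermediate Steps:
D = 0 (D = 0*(-⅓) = 0)
(22*H)*(-D) = (22*(-23))*(-1*0) = -506*0 = 0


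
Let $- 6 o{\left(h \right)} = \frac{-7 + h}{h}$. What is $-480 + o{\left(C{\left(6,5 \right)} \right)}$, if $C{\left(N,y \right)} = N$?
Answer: $- \frac{17279}{36} \approx -479.97$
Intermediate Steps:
$o{\left(h \right)} = - \frac{-7 + h}{6 h}$ ($o{\left(h \right)} = - \frac{\left(-7 + h\right) \frac{1}{h}}{6} = - \frac{\frac{1}{h} \left(-7 + h\right)}{6} = - \frac{-7 + h}{6 h}$)
$-480 + o{\left(C{\left(6,5 \right)} \right)} = -480 + \frac{7 - 6}{6 \cdot 6} = -480 + \frac{1}{6} \cdot \frac{1}{6} \left(7 - 6\right) = -480 + \frac{1}{6} \cdot \frac{1}{6} \cdot 1 = -480 + \frac{1}{36} = - \frac{17279}{36}$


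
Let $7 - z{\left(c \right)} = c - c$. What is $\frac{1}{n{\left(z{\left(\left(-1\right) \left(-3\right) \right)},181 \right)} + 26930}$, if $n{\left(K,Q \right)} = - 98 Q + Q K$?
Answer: $\frac{1}{10459} \approx 9.5611 \cdot 10^{-5}$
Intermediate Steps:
$z{\left(c \right)} = 7$ ($z{\left(c \right)} = 7 - \left(c - c\right) = 7 - 0 = 7 + 0 = 7$)
$n{\left(K,Q \right)} = - 98 Q + K Q$
$\frac{1}{n{\left(z{\left(\left(-1\right) \left(-3\right) \right)},181 \right)} + 26930} = \frac{1}{181 \left(-98 + 7\right) + 26930} = \frac{1}{181 \left(-91\right) + 26930} = \frac{1}{-16471 + 26930} = \frac{1}{10459}$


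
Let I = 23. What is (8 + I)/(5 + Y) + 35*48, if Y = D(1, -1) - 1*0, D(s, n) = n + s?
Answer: 8431/5 ≈ 1686.2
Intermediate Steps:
Y = 0 (Y = (-1 + 1) - 1*0 = 0 + 0 = 0)
(8 + I)/(5 + Y) + 35*48 = (8 + 23)/(5 + 0) + 35*48 = 31/5 + 1680 = 8431/5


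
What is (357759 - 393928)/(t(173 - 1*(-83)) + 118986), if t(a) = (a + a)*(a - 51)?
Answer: -36169/223946 ≈ -0.16151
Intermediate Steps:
t(a) = 2*a*(-51 + a) (t(a) = (2*a)*(-51 + a) = 2*a*(-51 + a))
(357759 - 393928)/(t(173 - 1*(-83)) + 118986) = (357759 - 393928)/(2*(173 - 1*(-83))*(-51 + (173 - 1*(-83))) + 118986) = -36169/(2*(173 + 83)*(-51 + (173 + 83)) + 118986) = -36169/(2*256*(-51 + 256) + 118986) = -36169/(2*256*205 + 118986) = -36169/(104960 + 118986) = -36169/223946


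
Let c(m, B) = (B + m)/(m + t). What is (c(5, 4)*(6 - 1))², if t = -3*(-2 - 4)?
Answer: 2025/529 ≈ 3.8280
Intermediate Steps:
t = 18 (t = -3*(-6) = 18)
c(m, B) = (B + m)/(18 + m) (c(m, B) = (B + m)/(m + 18) = (B + m)/(18 + m))
(c(5, 4)*(6 - 1))² = (((4 + 5)/(18 + 5))*(6 - 1))² = ((9/23)*5)² = (45/23)² = 2025/529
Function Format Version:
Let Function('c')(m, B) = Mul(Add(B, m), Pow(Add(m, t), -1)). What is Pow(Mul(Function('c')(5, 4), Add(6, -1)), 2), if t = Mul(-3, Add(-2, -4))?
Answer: Rational(2025, 529) ≈ 3.8280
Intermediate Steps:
t = 18 (t = Mul(-3, -6) = 18)
Function('c')(m, B) = Mul(Pow(Add(18, m), -1), Add(B, m)) (Function('c')(m, B) = Mul(Add(B, m), Pow(Add(m, 18), -1)) = Mul(Add(B, m), Pow(Add(18, m), -1)) = Mul(Pow(Add(18, m), -1), Add(B, m)))
Pow(Mul(Function('c')(5, 4), Add(6, -1)), 2) = Pow(Mul(Mul(Pow(Add(18, 5), -1), Add(4, 5)), Add(6, -1)), 2) = Pow(Mul(Mul(Pow(23, -1), 9), 5), 2) = Pow(Mul(Mul(Rational(1, 23), 9), 5), 2) = Pow(Mul(Rational(9, 23), 5), 2) = Pow(Rational(45, 23), 2) = Rational(2025, 529)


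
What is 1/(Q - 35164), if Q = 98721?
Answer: 1/63557 ≈ 1.5734e-5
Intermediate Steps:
1/(Q - 35164) = 1/(98721 - 35164) = 1/63557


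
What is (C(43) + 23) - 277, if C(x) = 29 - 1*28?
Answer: -253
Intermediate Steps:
C(x) = 1 (C(x) = 29 - 28 = 1)
(C(43) + 23) - 277 = (1 + 23) - 277 = 24 - 277 = -253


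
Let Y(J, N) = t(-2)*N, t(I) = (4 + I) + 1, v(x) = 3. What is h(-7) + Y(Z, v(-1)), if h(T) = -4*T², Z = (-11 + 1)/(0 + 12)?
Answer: -187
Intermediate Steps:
t(I) = 5 + I
Z = -⅚ (Z = -10/12 = -10*1/12 = -⅚ ≈ -0.83333)
Y(J, N) = 3*N (Y(J, N) = (5 - 2)*N = 3*N)
h(-7) + Y(Z, v(-1)) = -4*(-7)² + 3*3 = -4*49 + 9 = -196 + 9 = -187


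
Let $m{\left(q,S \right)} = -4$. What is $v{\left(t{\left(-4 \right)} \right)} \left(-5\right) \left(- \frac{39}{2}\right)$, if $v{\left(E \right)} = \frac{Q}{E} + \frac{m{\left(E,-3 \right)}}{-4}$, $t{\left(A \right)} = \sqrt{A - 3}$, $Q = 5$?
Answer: $\frac{195}{2} - \frac{975 i \sqrt{7}}{14} \approx 97.5 - 184.26 i$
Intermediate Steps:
$t{\left(A \right)} = \sqrt{-3 + A}$
$v{\left(E \right)} = 1 + \frac{5}{E}$ ($v{\left(E \right)} = \frac{5}{E} - \frac{4}{-4} = \frac{5}{E} - -1 = \frac{5}{E} + 1 = 1 + \frac{5}{E}$)
$v{\left(t{\left(-4 \right)} \right)} \left(-5\right) \left(- \frac{39}{2}\right) = \frac{5 + \sqrt{-3 - 4}}{\sqrt{-3 - 4}} \left(-5\right) \left(- \frac{39}{2}\right) = \frac{5 + \sqrt{-7}}{\sqrt{-7}} \left(-5\right) \left(\left(-39\right) \frac{1}{2}\right) = \frac{5 + i \sqrt{7}}{i \sqrt{7}} \left(-5\right) \left(- \frac{39}{2}\right) = - \frac{i \sqrt{7}}{7} \left(5 + i \sqrt{7}\right) \left(-5\right) \left(- \frac{39}{2}\right) = - \frac{i \sqrt{7} \left(5 + i \sqrt{7}\right)}{7} \left(-5\right) \left(- \frac{39}{2}\right) = \frac{5 i \sqrt{7} \left(5 + i \sqrt{7}\right)}{7} \left(- \frac{39}{2}\right) = - \frac{195 i \sqrt{7} \left(5 + i \sqrt{7}\right)}{14}$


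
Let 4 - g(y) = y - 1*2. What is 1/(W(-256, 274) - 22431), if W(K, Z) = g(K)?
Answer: -1/22169 ≈ -4.5108e-5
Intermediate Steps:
g(y) = 6 - y (g(y) = 4 - (y - 1*2) = 4 - (y - 2) = 4 - (-2 + y) = 4 + (2 - y) = 6 - y)
W(K, Z) = 6 - K
1/(W(-256, 274) - 22431) = 1/((6 - 1*(-256)) - 22431) = 1/((6 + 256) - 22431) = 1/(262 - 22431) = 1/(-22169) = -1/22169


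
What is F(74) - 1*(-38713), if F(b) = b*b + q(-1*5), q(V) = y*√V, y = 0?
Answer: 44189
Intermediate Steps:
q(V) = 0 (q(V) = 0*√V = 0)
F(b) = b² (F(b) = b*b + 0 = b² + 0 = b²)
F(74) - 1*(-38713) = 74² - 1*(-38713) = 5476 + 38713 = 44189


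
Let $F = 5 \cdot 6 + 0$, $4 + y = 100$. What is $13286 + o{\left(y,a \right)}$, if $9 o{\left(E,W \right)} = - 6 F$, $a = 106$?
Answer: $13266$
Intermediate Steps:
$y = 96$ ($y = -4 + 100 = 96$)
$F = 30$ ($F = 30 + 0 = 30$)
$o{\left(E,W \right)} = -20$ ($o{\left(E,W \right)} = \frac{\left(-6\right) 30}{9} = \frac{1}{9} \left(-180\right) = -20$)
$13286 + o{\left(y,a \right)} = 13286 - 20 = 13266$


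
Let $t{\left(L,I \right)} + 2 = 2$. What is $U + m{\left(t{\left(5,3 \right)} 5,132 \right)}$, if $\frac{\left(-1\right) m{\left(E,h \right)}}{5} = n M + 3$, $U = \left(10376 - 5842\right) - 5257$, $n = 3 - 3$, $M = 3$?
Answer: $-738$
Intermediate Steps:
$n = 0$ ($n = 3 - 3 = 0$)
$t{\left(L,I \right)} = 0$ ($t{\left(L,I \right)} = -2 + 2 = 0$)
$U = -723$ ($U = 4534 - 5257 = -723$)
$m{\left(E,h \right)} = -15$ ($m{\left(E,h \right)} = - 5 \left(0 \cdot 3 + 3\right) = - 5 \left(0 + 3\right) = \left(-5\right) 3 = -15$)
$U + m{\left(t{\left(5,3 \right)} 5,132 \right)} = -723 - 15 = -738$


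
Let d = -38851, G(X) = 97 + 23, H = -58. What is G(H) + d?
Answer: -38731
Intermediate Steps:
G(X) = 120
G(H) + d = 120 - 38851 = -38731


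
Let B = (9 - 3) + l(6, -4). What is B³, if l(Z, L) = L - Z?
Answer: -64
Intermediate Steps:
B = -4 (B = (9 - 3) + (-4 - 1*6) = 6 + (-4 - 6) = 6 - 10 = -4)
B³ = (-4)³ = -64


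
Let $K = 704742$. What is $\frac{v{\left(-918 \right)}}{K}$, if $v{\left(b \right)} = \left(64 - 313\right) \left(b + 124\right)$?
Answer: $\frac{32951}{117457} \approx 0.28054$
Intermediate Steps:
$v{\left(b \right)} = -30876 - 249 b$ ($v{\left(b \right)} = - 249 \left(124 + b\right) = -30876 - 249 b$)
$\frac{v{\left(-918 \right)}}{K} = \frac{-30876 - -228582}{704742} = \left(-30876 + 228582\right) \frac{1}{704742} = 197706 \cdot \frac{1}{704742} = \frac{32951}{117457}$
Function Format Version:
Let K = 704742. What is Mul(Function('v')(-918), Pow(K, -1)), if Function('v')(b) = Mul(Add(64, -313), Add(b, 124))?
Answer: Rational(32951, 117457) ≈ 0.28054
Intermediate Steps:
Function('v')(b) = Add(-30876, Mul(-249, b)) (Function('v')(b) = Mul(-249, Add(124, b)) = Add(-30876, Mul(-249, b)))
Mul(Function('v')(-918), Pow(K, -1)) = Mul(Add(-30876, Mul(-249, -918)), Pow(704742, -1)) = Mul(Add(-30876, 228582), Rational(1, 704742)) = Mul(197706, Rational(1, 704742)) = Rational(32951, 117457)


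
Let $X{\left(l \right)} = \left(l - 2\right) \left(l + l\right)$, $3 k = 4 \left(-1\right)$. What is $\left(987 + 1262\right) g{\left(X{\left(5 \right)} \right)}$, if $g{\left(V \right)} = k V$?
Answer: $-89960$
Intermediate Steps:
$k = - \frac{4}{3}$ ($k = \frac{4 \left(-1\right)}{3} = \frac{1}{3} \left(-4\right) = - \frac{4}{3} \approx -1.3333$)
$X{\left(l \right)} = 2 l \left(-2 + l\right)$ ($X{\left(l \right)} = \left(-2 + l\right) 2 l = 2 l \left(-2 + l\right)$)
$g{\left(V \right)} = - \frac{4 V}{3}$
$\left(987 + 1262\right) g{\left(X{\left(5 \right)} \right)} = \left(987 + 1262\right) \left(- \frac{4 \cdot 2 \cdot 5 \left(-2 + 5\right)}{3}\right) = 2249 \left(- \frac{4 \cdot 2 \cdot 5 \cdot 3}{3}\right) = 2249 \left(\left(- \frac{4}{3}\right) 30\right) = 2249 \left(-40\right) = -89960$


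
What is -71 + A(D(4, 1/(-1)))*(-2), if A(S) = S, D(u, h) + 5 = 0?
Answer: -61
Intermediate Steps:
D(u, h) = -5 (D(u, h) = -5 + 0 = -5)
-71 + A(D(4, 1/(-1)))*(-2) = -71 - 5*(-2) = -71 + 10 = -61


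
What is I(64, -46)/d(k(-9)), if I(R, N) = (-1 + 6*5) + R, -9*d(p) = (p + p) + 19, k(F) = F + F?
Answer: 837/17 ≈ 49.235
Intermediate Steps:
k(F) = 2*F
d(p) = -19/9 - 2*p/9 (d(p) = -((p + p) + 19)/9 = -(2*p + 19)/9 = -(19 + 2*p)/9 = -19/9 - 2*p/9)
I(R, N) = 29 + R (I(R, N) = (-1 + 30) + R = 29 + R)
I(64, -46)/d(k(-9)) = (29 + 64)/(-19/9 - 4*(-9)/9) = 93/(-19/9 - 2/9*(-18)) = 93/(-19/9 + 4) = 93/(17/9) = 93*(9/17) = 837/17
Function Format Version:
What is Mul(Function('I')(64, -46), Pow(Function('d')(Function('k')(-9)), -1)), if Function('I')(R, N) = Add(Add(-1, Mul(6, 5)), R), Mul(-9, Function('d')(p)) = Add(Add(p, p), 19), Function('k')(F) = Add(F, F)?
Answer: Rational(837, 17) ≈ 49.235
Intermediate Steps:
Function('k')(F) = Mul(2, F)
Function('d')(p) = Add(Rational(-19, 9), Mul(Rational(-2, 9), p)) (Function('d')(p) = Mul(Rational(-1, 9), Add(Add(p, p), 19)) = Mul(Rational(-1, 9), Add(Mul(2, p), 19)) = Mul(Rational(-1, 9), Add(19, Mul(2, p))) = Add(Rational(-19, 9), Mul(Rational(-2, 9), p)))
Function('I')(R, N) = Add(29, R) (Function('I')(R, N) = Add(Add(-1, 30), R) = Add(29, R))
Mul(Function('I')(64, -46), Pow(Function('d')(Function('k')(-9)), -1)) = Mul(Add(29, 64), Pow(Add(Rational(-19, 9), Mul(Rational(-2, 9), Mul(2, -9))), -1)) = Mul(93, Pow(Add(Rational(-19, 9), Mul(Rational(-2, 9), -18)), -1)) = Mul(93, Pow(Add(Rational(-19, 9), 4), -1)) = Mul(93, Pow(Rational(17, 9), -1)) = Mul(93, Rational(9, 17)) = Rational(837, 17)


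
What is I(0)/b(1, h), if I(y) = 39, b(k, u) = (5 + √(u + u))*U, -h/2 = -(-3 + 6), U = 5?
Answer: 3 - 6*√3/5 ≈ 0.92154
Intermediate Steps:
h = 6 (h = -(-2)*(-3 + 6) = -(-2)*3 = -2*(-3) = 6)
b(k, u) = 25 + 5*√2*√u (b(k, u) = (5 + √(u + u))*5 = (5 + √(2*u))*5 = (5 + √2*√u)*5 = 25 + 5*√2*√u)
I(0)/b(1, h) = 39/(25 + 5*√2*√6) = 39/(25 + 10*√3)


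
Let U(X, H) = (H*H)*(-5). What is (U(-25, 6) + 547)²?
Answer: 134689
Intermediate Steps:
U(X, H) = -5*H² (U(X, H) = H²*(-5) = -5*H²)
(U(-25, 6) + 547)² = (-5*6² + 547)² = (-5*36 + 547)² = (-180 + 547)² = 367² = 134689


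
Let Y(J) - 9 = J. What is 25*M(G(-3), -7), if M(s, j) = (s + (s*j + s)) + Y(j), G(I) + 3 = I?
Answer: 800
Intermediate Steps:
Y(J) = 9 + J
G(I) = -3 + I
M(s, j) = 9 + j + 2*s + j*s (M(s, j) = (s + (s*j + s)) + (9 + j) = (s + (j*s + s)) + (9 + j) = (s + (s + j*s)) + (9 + j) = (2*s + j*s) + (9 + j) = 9 + j + 2*s + j*s)
25*M(G(-3), -7) = 25*(9 - 7 + 2*(-3 - 3) - 7*(-3 - 3)) = 25*(9 - 7 + 2*(-6) - 7*(-6)) = 25*(9 - 7 - 12 + 42) = 25*32 = 800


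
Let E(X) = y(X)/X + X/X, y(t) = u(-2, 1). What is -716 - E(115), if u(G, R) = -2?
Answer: -82453/115 ≈ -716.98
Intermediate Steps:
y(t) = -2
E(X) = 1 - 2/X (E(X) = -2/X + X/X = -2/X + 1 = 1 - 2/X)
-716 - E(115) = -716 - (-2 + 115)/115 = -716 - 113/115 = -82453/115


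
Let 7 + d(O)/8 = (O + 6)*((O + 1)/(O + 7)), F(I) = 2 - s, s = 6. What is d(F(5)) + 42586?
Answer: 42514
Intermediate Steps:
F(I) = -4 (F(I) = 2 - 1*6 = 2 - 6 = -4)
d(O) = -56 + 8*(1 + O)*(6 + O)/(7 + O) (d(O) = -56 + 8*((O + 6)*((O + 1)/(O + 7))) = -56 + 8*((6 + O)*((1 + O)/(7 + O))) = -56 + 8*((1 + O)*(6 + O)/(7 + O)) = -56 + 8*(1 + O)*(6 + O)/(7 + O))
d(F(5)) + 42586 = 8*(-43 + (-4)**2)/(7 - 4) + 42586 = 8*(-43 + 16)/3 + 42586 = 8*(1/3)*(-27) + 42586 = -72 + 42586 = 42514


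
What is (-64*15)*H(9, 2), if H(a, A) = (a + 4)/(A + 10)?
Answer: -1040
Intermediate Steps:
H(a, A) = (4 + a)/(10 + A)
(-64*15)*H(9, 2) = (-64*15)*((4 + 9)/(10 + 2)) = -960*13/12 = -1040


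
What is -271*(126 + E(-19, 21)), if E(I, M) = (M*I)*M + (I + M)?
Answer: 2236021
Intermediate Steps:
E(I, M) = I + M + I*M² (E(I, M) = (I*M)*M + (I + M) = I*M² + (I + M) = I + M + I*M²)
-271*(126 + E(-19, 21)) = -271*(126 + (-19 + 21 - 19*21²)) = -271*(126 + (-19 + 21 - 19*441)) = -271*(126 + (-19 + 21 - 8379)) = -271*(126 - 8377) = -271*(-8251) = 2236021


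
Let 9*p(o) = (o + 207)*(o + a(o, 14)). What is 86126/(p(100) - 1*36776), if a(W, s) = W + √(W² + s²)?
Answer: -52240931064/17928642563 - 118983069*√2549/17928642563 ≈ -3.2489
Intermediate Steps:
p(o) = (207 + o)*(√(196 + o²) + 2*o)/9 (p(o) = ((o + 207)*(o + (o + √(o² + 14²))))/9 = ((207 + o)*(o + (o + √(o² + 196))))/9 = ((207 + o)*(o + (o + √(196 + o²))))/9 = ((207 + o)*(√(196 + o²) + 2*o))/9 = (207 + o)*(√(196 + o²) + 2*o)/9)
86126/(p(100) - 1*36776) = 86126/((23*√(196 + 100²) + 46*100 + (⅑)*100² + (⅑)*100*(100 + √(196 + 100²))) - 1*36776) = 86126/((23*√(196 + 10000) + 4600 + (⅑)*10000 + (⅑)*100*(100 + √(196 + 10000))) - 36776) = 86126/((23*√10196 + 4600 + 10000/9 + (⅑)*100*(100 + √10196)) - 36776) = 86126/((23*(2*√2549) + 4600 + 10000/9 + (⅑)*100*(100 + 2*√2549)) - 36776) = 86126/((46*√2549 + 4600 + 10000/9 + (10000/9 + 200*√2549/9)) - 36776) = 86126/((61400/9 + 614*√2549/9) - 36776) = 86126/(-269584/9 + 614*√2549/9)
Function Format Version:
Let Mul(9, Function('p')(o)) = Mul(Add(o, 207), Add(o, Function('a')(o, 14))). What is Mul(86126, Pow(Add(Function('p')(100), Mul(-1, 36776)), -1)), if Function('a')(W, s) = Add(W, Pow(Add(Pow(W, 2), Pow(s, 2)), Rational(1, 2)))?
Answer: Add(Rational(-52240931064, 17928642563), Mul(Rational(-118983069, 17928642563), Pow(2549, Rational(1, 2)))) ≈ -3.2489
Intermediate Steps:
Function('p')(o) = Mul(Rational(1, 9), Add(207, o), Add(Pow(Add(196, Pow(o, 2)), Rational(1, 2)), Mul(2, o))) (Function('p')(o) = Mul(Rational(1, 9), Mul(Add(o, 207), Add(o, Add(o, Pow(Add(Pow(o, 2), Pow(14, 2)), Rational(1, 2)))))) = Mul(Rational(1, 9), Mul(Add(207, o), Add(o, Add(o, Pow(Add(Pow(o, 2), 196), Rational(1, 2)))))) = Mul(Rational(1, 9), Mul(Add(207, o), Add(o, Add(o, Pow(Add(196, Pow(o, 2)), Rational(1, 2)))))) = Mul(Rational(1, 9), Mul(Add(207, o), Add(Pow(Add(196, Pow(o, 2)), Rational(1, 2)), Mul(2, o)))) = Mul(Rational(1, 9), Add(207, o), Add(Pow(Add(196, Pow(o, 2)), Rational(1, 2)), Mul(2, o))))
Mul(86126, Pow(Add(Function('p')(100), Mul(-1, 36776)), -1)) = Mul(86126, Pow(Add(Add(Mul(23, Pow(Add(196, Pow(100, 2)), Rational(1, 2))), Mul(46, 100), Mul(Rational(1, 9), Pow(100, 2)), Mul(Rational(1, 9), 100, Add(100, Pow(Add(196, Pow(100, 2)), Rational(1, 2))))), Mul(-1, 36776)), -1)) = Mul(86126, Pow(Add(Add(Mul(23, Pow(Add(196, 10000), Rational(1, 2))), 4600, Mul(Rational(1, 9), 10000), Mul(Rational(1, 9), 100, Add(100, Pow(Add(196, 10000), Rational(1, 2))))), -36776), -1)) = Mul(86126, Pow(Add(Add(Mul(23, Pow(10196, Rational(1, 2))), 4600, Rational(10000, 9), Mul(Rational(1, 9), 100, Add(100, Pow(10196, Rational(1, 2))))), -36776), -1)) = Mul(86126, Pow(Add(Add(Mul(23, Mul(2, Pow(2549, Rational(1, 2)))), 4600, Rational(10000, 9), Mul(Rational(1, 9), 100, Add(100, Mul(2, Pow(2549, Rational(1, 2)))))), -36776), -1)) = Mul(86126, Pow(Add(Add(Mul(46, Pow(2549, Rational(1, 2))), 4600, Rational(10000, 9), Add(Rational(10000, 9), Mul(Rational(200, 9), Pow(2549, Rational(1, 2))))), -36776), -1)) = Mul(86126, Pow(Add(Add(Rational(61400, 9), Mul(Rational(614, 9), Pow(2549, Rational(1, 2)))), -36776), -1)) = Mul(86126, Pow(Add(Rational(-269584, 9), Mul(Rational(614, 9), Pow(2549, Rational(1, 2)))), -1))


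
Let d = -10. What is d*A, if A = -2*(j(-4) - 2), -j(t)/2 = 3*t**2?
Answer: -1960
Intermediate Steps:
j(t) = -6*t**2
A = 196 (A = -2*(-6*(-4)**2 - 2) = -2*(-6*16 - 2) = -2*(-96 - 2) = -2*(-98) = 196)
d*A = -10*196 = -1960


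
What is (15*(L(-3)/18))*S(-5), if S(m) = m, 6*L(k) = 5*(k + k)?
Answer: 125/6 ≈ 20.833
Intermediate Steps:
L(k) = 5*k/3 (L(k) = (5*(k + k))/6 = (5*(2*k))/6 = (10*k)/6 = 5*k/3)
(15*(L(-3)/18))*S(-5) = (15*(((5/3)*(-3))/18))*(-5) = (15*(-5*1/18))*(-5) = (15*(-5/18))*(-5) = -25/6*(-5) = 125/6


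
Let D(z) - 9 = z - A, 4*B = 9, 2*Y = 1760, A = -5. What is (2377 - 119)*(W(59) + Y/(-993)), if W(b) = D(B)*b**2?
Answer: 253661038625/1986 ≈ 1.2772e+8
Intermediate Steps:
Y = 880 (Y = (1/2)*1760 = 880)
B = 9/4 (B = (1/4)*9 = 9/4 ≈ 2.2500)
D(z) = 14 + z (D(z) = 9 + (z - 1*(-5)) = 9 + (z + 5) = 9 + (5 + z) = 14 + z)
W(b) = 65*b**2/4 (W(b) = (14 + 9/4)*b**2 = 65*b**2/4)
(2377 - 119)*(W(59) + Y/(-993)) = (2377 - 119)*((65/4)*59**2 + 880/(-993)) = 2258*((65/4)*3481 + 880*(-1/993)) = 2258*(226265/4 - 880/993) = 2258*(224677625/3972) = 253661038625/1986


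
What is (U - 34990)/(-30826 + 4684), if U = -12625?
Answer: 47615/26142 ≈ 1.8214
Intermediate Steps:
(U - 34990)/(-30826 + 4684) = (-12625 - 34990)/(-30826 + 4684) = -47615/(-26142) = -47615*(-1/26142) = 47615/26142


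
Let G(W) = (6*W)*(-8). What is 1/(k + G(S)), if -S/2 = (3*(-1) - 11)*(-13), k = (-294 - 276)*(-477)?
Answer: 1/289362 ≈ 3.4559e-6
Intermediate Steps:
k = 271890 (k = -570*(-477) = 271890)
S = -364 (S = -2*(3*(-1) - 11)*(-13) = -2*(-3 - 11)*(-13) = -(-28)*(-13) = -2*182 = -364)
G(W) = -48*W
1/(k + G(S)) = 1/(271890 - 48*(-364)) = 1/(271890 + 17472) = 1/289362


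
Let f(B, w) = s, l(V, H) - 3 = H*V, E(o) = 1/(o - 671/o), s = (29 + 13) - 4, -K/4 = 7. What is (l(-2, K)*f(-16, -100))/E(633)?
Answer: 896840356/633 ≈ 1.4168e+6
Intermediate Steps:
K = -28 (K = -4*7 = -28)
s = 38 (s = 42 - 4 = 38)
l(V, H) = 3 + H*V
f(B, w) = 38
(l(-2, K)*f(-16, -100))/E(633) = ((3 - 28*(-2))*38)/((633/(-671 + 633²))) = ((3 + 56)*38)/((633/(-671 + 400689))) = (59*38)/((633/400018)) = 2242/((633*(1/400018))) = 2242/(633/400018) = 2242*(400018/633) = 896840356/633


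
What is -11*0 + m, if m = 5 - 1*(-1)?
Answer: 6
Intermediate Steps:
m = 6 (m = 5 + 1 = 6)
-11*0 + m = -11*0 + 6 = 0 + 6 = 6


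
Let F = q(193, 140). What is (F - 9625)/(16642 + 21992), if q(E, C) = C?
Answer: -9485/38634 ≈ -0.24551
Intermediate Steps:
F = 140
(F - 9625)/(16642 + 21992) = (140 - 9625)/(16642 + 21992) = -9485/38634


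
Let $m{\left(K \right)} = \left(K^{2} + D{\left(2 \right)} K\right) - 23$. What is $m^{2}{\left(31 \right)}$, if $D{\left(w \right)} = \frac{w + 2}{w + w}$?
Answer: $938961$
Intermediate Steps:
$D{\left(w \right)} = \frac{2 + w}{2 w}$
$m{\left(K \right)} = -23 + K + K^{2}$ ($m{\left(K \right)} = \left(K^{2} + \frac{2 + 2}{2 \cdot 2} K\right) - 23 = \left(K^{2} + \frac{1}{2} \cdot \frac{1}{2} \cdot 4 K\right) - 23 = \left(K^{2} + 1 K\right) - 23 = \left(K^{2} + K\right) - 23 = \left(K + K^{2}\right) - 23 = -23 + K + K^{2}$)
$m^{2}{\left(31 \right)} = \left(-23 + 31 + 31^{2}\right)^{2} = \left(-23 + 31 + 961\right)^{2} = 969^{2} = 938961$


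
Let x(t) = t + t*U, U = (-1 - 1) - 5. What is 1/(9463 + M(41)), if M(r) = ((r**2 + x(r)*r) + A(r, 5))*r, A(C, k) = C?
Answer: -1/333461 ≈ -2.9989e-6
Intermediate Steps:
U = -7 (U = -2 - 5 = -7)
x(t) = -6*t (x(t) = t + t*(-7) = t - 7*t = -6*t)
M(r) = r*(r - 5*r**2) (M(r) = ((r**2 + (-6*r)*r) + r)*r = ((r**2 - 6*r**2) + r)*r = (-5*r**2 + r)*r = (r - 5*r**2)*r = r*(r - 5*r**2))
1/(9463 + M(41)) = 1/(9463 + 41**2*(1 - 5*41)) = 1/(9463 + 1681*(1 - 205)) = 1/(9463 + 1681*(-204)) = 1/(9463 - 342924) = 1/(-333461) = -1/333461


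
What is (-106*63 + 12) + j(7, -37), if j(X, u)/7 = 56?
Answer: -6274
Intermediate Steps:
j(X, u) = 392 (j(X, u) = 7*56 = 392)
(-106*63 + 12) + j(7, -37) = (-106*63 + 12) + 392 = (-6678 + 12) + 392 = -6666 + 392 = -6274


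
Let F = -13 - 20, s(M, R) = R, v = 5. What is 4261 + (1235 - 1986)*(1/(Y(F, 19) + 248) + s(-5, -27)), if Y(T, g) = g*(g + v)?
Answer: 17274001/704 ≈ 24537.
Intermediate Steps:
F = -33
Y(T, g) = g*(5 + g) (Y(T, g) = g*(g + 5) = g*(5 + g))
4261 + (1235 - 1986)*(1/(Y(F, 19) + 248) + s(-5, -27)) = 4261 + (1235 - 1986)*(1/(19*(5 + 19) + 248) - 27) = 4261 - 751*(1/(19*24 + 248) - 27) = 4261 - 751*(1/(456 + 248) - 27) = 4261 - 751*(1/704 - 27) = 4261 - 751*(-19007/704) = 4261 + 14274257/704 = 17274001/704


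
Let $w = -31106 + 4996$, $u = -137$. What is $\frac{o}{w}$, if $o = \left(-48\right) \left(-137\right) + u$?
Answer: $- \frac{6439}{26110} \approx -0.24661$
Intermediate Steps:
$o = 6439$ ($o = \left(-48\right) \left(-137\right) - 137 = 6576 - 137 = 6439$)
$w = -26110$
$\frac{o}{w} = \frac{6439}{-26110} = 6439 \left(- \frac{1}{26110}\right) = - \frac{6439}{26110}$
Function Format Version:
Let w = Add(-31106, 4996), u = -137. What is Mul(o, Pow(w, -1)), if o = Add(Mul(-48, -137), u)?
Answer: Rational(-6439, 26110) ≈ -0.24661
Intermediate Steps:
o = 6439 (o = Add(Mul(-48, -137), -137) = Add(6576, -137) = 6439)
w = -26110
Mul(o, Pow(w, -1)) = Mul(6439, Pow(-26110, -1)) = Mul(6439, Rational(-1, 26110)) = Rational(-6439, 26110)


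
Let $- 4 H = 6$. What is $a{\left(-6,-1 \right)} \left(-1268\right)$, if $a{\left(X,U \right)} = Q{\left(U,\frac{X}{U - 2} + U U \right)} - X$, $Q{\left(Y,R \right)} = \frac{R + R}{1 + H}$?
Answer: $7608$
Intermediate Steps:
$H = - \frac{3}{2}$ ($H = \left(- \frac{1}{4}\right) 6 = - \frac{3}{2} \approx -1.5$)
$Q{\left(Y,R \right)} = - 4 R$ ($Q{\left(Y,R \right)} = \frac{R + R}{1 - \frac{3}{2}} = \frac{2 R}{- \frac{1}{2}} = 2 R \left(-2\right) = - 4 R$)
$a{\left(X,U \right)} = - X - 4 U^{2} - \frac{4 X}{-2 + U}$ ($a{\left(X,U \right)} = - 4 \left(\frac{X}{U - 2} + U U\right) - X = - 4 \left(\frac{X}{-2 + U} + U^{2}\right) - X = - 4 \left(U^{2} + \frac{X}{-2 + U}\right) - X = \left(- 4 U^{2} - \frac{4 X}{-2 + U}\right) - X = - X - 4 U^{2} - \frac{4 X}{-2 + U}$)
$a{\left(-6,-1 \right)} \left(-1268\right) = \frac{\left(-4\right) \left(-6\right) - - 6 \left(-2 - 1\right) + 4 \left(-1\right)^{2} \left(2 - -1\right)}{-2 - 1} \left(-1268\right) = \frac{24 - \left(-6\right) \left(-3\right) + 4 \cdot 1 \left(2 + 1\right)}{-3} \left(-1268\right) = - \frac{24 - 18 + 4 \cdot 1 \cdot 3}{3} \left(-1268\right) = - \frac{24 - 18 + 12}{3} \left(-1268\right) = \left(- \frac{1}{3}\right) 18 \left(-1268\right) = \left(-6\right) \left(-1268\right) = 7608$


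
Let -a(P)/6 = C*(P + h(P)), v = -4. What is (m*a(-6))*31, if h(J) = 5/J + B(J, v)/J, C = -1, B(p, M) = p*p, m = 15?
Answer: -35805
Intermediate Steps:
B(p, M) = p²
h(J) = J + 5/J (h(J) = 5/J + J²/J = 5/J + J = J + 5/J)
a(P) = 12*P + 30/P (a(P) = -(-6)*(P + (P + 5/P)) = -(-6)*(2*P + 5/P) = -6*(-5/P - 2*P) = 12*P + 30/P)
(m*a(-6))*31 = (15*(12*(-6) + 30/(-6)))*31 = (15*(-72 + 30*(-⅙)))*31 = (15*(-72 - 5))*31 = (15*(-77))*31 = -1155*31 = -35805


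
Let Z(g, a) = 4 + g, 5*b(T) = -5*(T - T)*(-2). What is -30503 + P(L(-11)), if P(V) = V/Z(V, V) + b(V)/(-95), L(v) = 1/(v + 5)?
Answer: -701570/23 ≈ -30503.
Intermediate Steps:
b(T) = 0 (b(T) = (-5*(T - T)*(-2))/5 = (-5*0*(-2))/5 = (0*(-2))/5 = (⅕)*0 = 0)
L(v) = 1/(5 + v)
P(V) = V/(4 + V) (P(V) = V/(4 + V) + 0/(-95) = V/(4 + V) + 0*(-1/95) = V/(4 + V) + 0 = V/(4 + V))
-30503 + P(L(-11)) = -30503 + 1/((5 - 11)*(4 + 1/(5 - 11))) = -30503 + 1/((-6)*(4 + 1/(-6))) = -30503 - 1/(6*(4 - ⅙)) = -30503 - 1/(6*23/6) = -30503 - ⅙*6/23 = -30503 - 1/23 = -701570/23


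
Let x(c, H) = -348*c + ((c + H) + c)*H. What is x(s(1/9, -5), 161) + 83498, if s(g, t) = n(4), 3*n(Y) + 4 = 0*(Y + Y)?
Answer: 328361/3 ≈ 1.0945e+5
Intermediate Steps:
n(Y) = -4/3 (n(Y) = -4/3 + (0*(Y + Y))/3 = -4/3 + (0*(2*Y))/3 = -4/3 + (⅓)*0 = -4/3 + 0 = -4/3)
s(g, t) = -4/3
x(c, H) = -348*c + H*(H + 2*c) (x(c, H) = -348*c + ((H + c) + c)*H = -348*c + (H + 2*c)*H = -348*c + H*(H + 2*c))
x(s(1/9, -5), 161) + 83498 = (161² - 348*(-4/3) + 2*161*(-4/3)) + 83498 = (25921 + 464 - 1288/3) + 83498 = 77867/3 + 83498 = 328361/3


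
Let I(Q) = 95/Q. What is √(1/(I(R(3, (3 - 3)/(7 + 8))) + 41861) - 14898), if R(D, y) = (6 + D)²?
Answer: I*√42823439748333723/1695418 ≈ 122.06*I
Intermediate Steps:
√(1/(I(R(3, (3 - 3)/(7 + 8))) + 41861) - 14898) = √(1/(95/((6 + 3)²) + 41861) - 14898) = √(1/(95/(9²) + 41861) - 14898) = √(1/(95/81 + 41861) - 14898) = √(1/(3390836/81) - 14898) = √(81/3390836 - 14898) = √(-50516674647/3390836) = I*√42823439748333723/1695418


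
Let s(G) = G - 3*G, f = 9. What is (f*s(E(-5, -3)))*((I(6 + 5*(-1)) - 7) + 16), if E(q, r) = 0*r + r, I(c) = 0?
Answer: 486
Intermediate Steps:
E(q, r) = r (E(q, r) = 0 + r = r)
s(G) = -2*G
(f*s(E(-5, -3)))*((I(6 + 5*(-1)) - 7) + 16) = (9*(-2*(-3)))*((0 - 7) + 16) = (9*6)*(-7 + 16) = 54*9 = 486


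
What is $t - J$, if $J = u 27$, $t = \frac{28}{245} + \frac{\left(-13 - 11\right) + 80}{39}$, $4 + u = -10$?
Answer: $\frac{518086}{1365} \approx 379.55$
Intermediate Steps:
$u = -14$ ($u = -4 - 10 = -14$)
$t = \frac{2116}{1365}$ ($t = 28 \cdot \frac{1}{245} + \left(-24 + 80\right) \frac{1}{39} = \frac{4}{35} + 56 \cdot \frac{1}{39} = \frac{4}{35} + \frac{56}{39} = \frac{2116}{1365} \approx 1.5502$)
$J = -378$ ($J = \left(-14\right) 27 = -378$)
$t - J = \frac{2116}{1365} - -378 = \frac{2116}{1365} + 378 = \frac{518086}{1365}$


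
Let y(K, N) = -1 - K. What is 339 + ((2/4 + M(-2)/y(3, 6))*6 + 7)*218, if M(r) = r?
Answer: 3173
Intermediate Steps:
339 + ((2/4 + M(-2)/y(3, 6))*6 + 7)*218 = 339 + ((2/4 - 2/(-1 - 1*3))*6 + 7)*218 = 339 + ((2*(1/4) - 2/(-1 - 3))*6 + 7)*218 = 339 + ((1/2 - 2/(-4))*6 + 7)*218 = 339 + ((1/2 - 2*(-1/4))*6 + 7)*218 = 339 + ((1/2 + 1/2)*6 + 7)*218 = 339 + (1*6 + 7)*218 = 339 + (6 + 7)*218 = 339 + 13*218 = 339 + 2834 = 3173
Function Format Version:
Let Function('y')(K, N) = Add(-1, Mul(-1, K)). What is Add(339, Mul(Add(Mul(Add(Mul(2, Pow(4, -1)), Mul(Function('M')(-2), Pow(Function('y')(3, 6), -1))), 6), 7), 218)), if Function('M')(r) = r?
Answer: 3173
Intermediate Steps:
Add(339, Mul(Add(Mul(Add(Mul(2, Pow(4, -1)), Mul(Function('M')(-2), Pow(Function('y')(3, 6), -1))), 6), 7), 218)) = Add(339, Mul(Add(Mul(Add(Mul(2, Pow(4, -1)), Mul(-2, Pow(Add(-1, Mul(-1, 3)), -1))), 6), 7), 218)) = Add(339, Mul(Add(Mul(Add(Mul(2, Rational(1, 4)), Mul(-2, Pow(Add(-1, -3), -1))), 6), 7), 218)) = Add(339, Mul(Add(Mul(Add(Rational(1, 2), Mul(-2, Pow(-4, -1))), 6), 7), 218)) = Add(339, Mul(Add(Mul(Add(Rational(1, 2), Mul(-2, Rational(-1, 4))), 6), 7), 218)) = Add(339, Mul(Add(Mul(Add(Rational(1, 2), Rational(1, 2)), 6), 7), 218)) = Add(339, Mul(Add(Mul(1, 6), 7), 218)) = Add(339, Mul(Add(6, 7), 218)) = Add(339, Mul(13, 218)) = Add(339, 2834) = 3173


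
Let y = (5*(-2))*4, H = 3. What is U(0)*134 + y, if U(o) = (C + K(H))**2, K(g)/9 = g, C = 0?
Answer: 97646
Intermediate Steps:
K(g) = 9*g
y = -40 (y = -10*4 = -40)
U(o) = 729 (U(o) = (0 + 9*3)**2 = (0 + 27)**2 = 27**2 = 729)
U(0)*134 + y = 729*134 - 40 = 97686 - 40 = 97646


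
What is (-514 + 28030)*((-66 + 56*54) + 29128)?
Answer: 882878376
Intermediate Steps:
(-514 + 28030)*((-66 + 56*54) + 29128) = 27516*((-66 + 3024) + 29128) = 27516*(2958 + 29128) = 27516*32086 = 882878376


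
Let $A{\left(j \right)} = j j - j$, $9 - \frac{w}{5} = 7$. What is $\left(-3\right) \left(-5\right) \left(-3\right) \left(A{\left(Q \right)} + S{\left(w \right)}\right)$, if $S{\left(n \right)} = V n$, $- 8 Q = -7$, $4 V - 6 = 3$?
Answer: $- \frac{64485}{64} \approx -1007.6$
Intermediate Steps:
$V = \frac{9}{4}$ ($V = \frac{3}{2} + \frac{1}{4} \cdot 3 = \frac{3}{2} + \frac{3}{4} = \frac{9}{4} \approx 2.25$)
$w = 10$ ($w = 45 - 35 = 10$)
$Q = \frac{7}{8}$ ($Q = \left(- \frac{1}{8}\right) \left(-7\right) = \frac{7}{8} \approx 0.875$)
$S{\left(n \right)} = \frac{9 n}{4}$
$A{\left(j \right)} = j^{2} - j$
$\left(-3\right) \left(-5\right) \left(-3\right) \left(A{\left(Q \right)} + S{\left(w \right)}\right) = \left(-3\right) \left(-5\right) \left(-3\right) \left(\frac{7 \left(-1 + \frac{7}{8}\right)}{8} + \frac{9}{4} \cdot 10\right) = 15 \left(-3\right) \left(\frac{7}{8} \left(- \frac{1}{8}\right) + \frac{45}{2}\right) = - 45 \left(- \frac{7}{64} + \frac{45}{2}\right) = \left(-45\right) \frac{1433}{64} = - \frac{64485}{64}$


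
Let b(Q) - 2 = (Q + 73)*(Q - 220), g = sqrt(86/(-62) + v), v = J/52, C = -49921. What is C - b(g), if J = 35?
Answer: -54586005/1612 + 147*I*sqrt(463853)/806 ≈ -33862.0 + 124.21*I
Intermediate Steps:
v = 35/52 ≈ 0.67308
g = I*sqrt(463853)/806 (g = sqrt(86/(-62) + 35/52) = sqrt(86*(-1/62) + 35/52) = sqrt(-43/31 + 35/52) = sqrt(-1151/1612) = I*sqrt(463853)/806 ≈ 0.845*I)
b(Q) = 2 + (-220 + Q)*(73 + Q) (b(Q) = 2 + (Q + 73)*(Q - 220) = 2 + (73 + Q)*(-220 + Q) = 2 + (-220 + Q)*(73 + Q))
C - b(g) = -49921 - (-16058 + (I*sqrt(463853)/806)**2 - 147*I*sqrt(463853)/806) = -49921 - (-16058 - 1151/1612 - 147*I*sqrt(463853)/806) = -49921 - (-25886647/1612 - 147*I*sqrt(463853)/806) = -49921 + (25886647/1612 + 147*I*sqrt(463853)/806) = -54586005/1612 + 147*I*sqrt(463853)/806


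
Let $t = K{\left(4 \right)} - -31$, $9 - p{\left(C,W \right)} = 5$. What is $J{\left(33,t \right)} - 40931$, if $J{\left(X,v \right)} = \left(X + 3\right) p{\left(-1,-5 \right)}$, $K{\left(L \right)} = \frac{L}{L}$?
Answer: $-40787$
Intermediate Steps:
$p{\left(C,W \right)} = 4$ ($p{\left(C,W \right)} = 9 - 5 = 4$)
$K{\left(L \right)} = 1$
$t = 32$ ($t = 1 - -31 = 1 + 31 = 32$)
$J{\left(X,v \right)} = 12 + 4 X$ ($J{\left(X,v \right)} = \left(X + 3\right) 4 = \left(3 + X\right) 4 = 12 + 4 X$)
$J{\left(33,t \right)} - 40931 = \left(12 + 4 \cdot 33\right) - 40931 = \left(12 + 132\right) - 40931 = 144 - 40931 = -40787$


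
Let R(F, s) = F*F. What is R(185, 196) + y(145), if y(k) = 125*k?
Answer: 52350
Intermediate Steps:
R(F, s) = F²
R(185, 196) + y(145) = 185² + 125*145 = 34225 + 18125 = 52350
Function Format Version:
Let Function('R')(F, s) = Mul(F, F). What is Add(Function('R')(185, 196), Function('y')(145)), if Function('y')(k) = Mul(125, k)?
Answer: 52350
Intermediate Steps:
Function('R')(F, s) = Pow(F, 2)
Add(Function('R')(185, 196), Function('y')(145)) = Add(Pow(185, 2), Mul(125, 145)) = Add(34225, 18125) = 52350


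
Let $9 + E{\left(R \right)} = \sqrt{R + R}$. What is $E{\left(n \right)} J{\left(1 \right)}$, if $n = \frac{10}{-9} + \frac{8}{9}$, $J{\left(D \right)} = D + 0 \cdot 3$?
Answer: $-9 + \frac{2 i}{3} \approx -9.0 + 0.66667 i$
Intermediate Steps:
$J{\left(D \right)} = D$ ($J{\left(D \right)} = D + 0 = D$)
$n = - \frac{2}{9}$ ($n = 10 \left(- \frac{1}{9}\right) + 8 \cdot \frac{1}{9} = - \frac{10}{9} + \frac{8}{9} = - \frac{2}{9} \approx -0.22222$)
$E{\left(R \right)} = -9 + \sqrt{2} \sqrt{R}$ ($E{\left(R \right)} = -9 + \sqrt{R + R} = -9 + \sqrt{2 R} = -9 + \sqrt{2} \sqrt{R}$)
$E{\left(n \right)} J{\left(1 \right)} = \left(-9 + \sqrt{2} \sqrt{- \frac{2}{9}}\right) 1 = \left(-9 + \sqrt{2} \frac{i \sqrt{2}}{3}\right) 1 = \left(-9 + \frac{2 i}{3}\right) 1 = -9 + \frac{2 i}{3}$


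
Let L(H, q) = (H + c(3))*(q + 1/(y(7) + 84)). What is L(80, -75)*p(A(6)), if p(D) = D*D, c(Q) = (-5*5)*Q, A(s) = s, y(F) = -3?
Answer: -121480/9 ≈ -13498.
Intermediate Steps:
c(Q) = -25*Q
L(H, q) = (-75 + H)*(1/81 + q) (L(H, q) = (H - 25*3)*(q + 1/(-3 + 84)) = (H - 75)*(q + 1/81) = (-75 + H)*(q + 1/81) = (-75 + H)*(1/81 + q))
p(D) = D²
L(80, -75)*p(A(6)) = (-25/27 - 75*(-75) + (1/81)*80 + 80*(-75))*6² = (-25/27 + 5625 + 80/81 - 6000)*36 = -30370/81*36 = -121480/9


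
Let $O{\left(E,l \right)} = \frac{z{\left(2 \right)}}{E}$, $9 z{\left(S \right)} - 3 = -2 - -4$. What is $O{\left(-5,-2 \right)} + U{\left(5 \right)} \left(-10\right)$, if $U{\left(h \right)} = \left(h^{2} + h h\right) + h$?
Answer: $- \frac{4951}{9} \approx -550.11$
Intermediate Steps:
$z{\left(S \right)} = \frac{5}{9}$ ($z{\left(S \right)} = \frac{1}{3} + \frac{-2 - -4}{9} = \frac{1}{3} + \frac{-2 + 4}{9} = \frac{1}{3} + \frac{1}{9} \cdot 2 = \frac{1}{3} + \frac{2}{9} = \frac{5}{9}$)
$U{\left(h \right)} = h + 2 h^{2}$ ($U{\left(h \right)} = \left(h^{2} + h^{2}\right) + h = 2 h^{2} + h = h + 2 h^{2}$)
$O{\left(E,l \right)} = \frac{5}{9 E}$
$O{\left(-5,-2 \right)} + U{\left(5 \right)} \left(-10\right) = \frac{5}{9 \left(-5\right)} + 5 \left(1 + 2 \cdot 5\right) \left(-10\right) = \frac{5}{9} \left(- \frac{1}{5}\right) + 5 \left(1 + 10\right) \left(-10\right) = - \frac{1}{9} + 5 \cdot 11 \left(-10\right) = - \frac{1}{9} + 55 \left(-10\right) = - \frac{1}{9} - 550 = - \frac{4951}{9}$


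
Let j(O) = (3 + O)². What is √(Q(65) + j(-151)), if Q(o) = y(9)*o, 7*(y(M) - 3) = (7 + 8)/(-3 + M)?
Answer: √4335954/14 ≈ 148.74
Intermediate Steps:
y(M) = 3 + 15/(7*(-3 + M)) (y(M) = 3 + ((7 + 8)/(-3 + M))/7 = 3 + (15/(-3 + M))/7 = 3 + 15/(7*(-3 + M)))
Q(o) = 47*o/14 (Q(o) = (3*(-16 + 7*9)/(7*(-3 + 9)))*o = ((3/7)*(-16 + 63)/6)*o = ((3/7)*(⅙)*47)*o = 47*o/14)
√(Q(65) + j(-151)) = √((47/14)*65 + (3 - 151)²) = √(3055/14 + (-148)²) = √(3055/14 + 21904) = √(309711/14) = √4335954/14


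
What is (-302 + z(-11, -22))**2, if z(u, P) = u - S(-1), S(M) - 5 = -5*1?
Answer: 97969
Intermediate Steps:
S(M) = 0 (S(M) = 5 - 5*1 = 5 - 5 = 0)
z(u, P) = u (z(u, P) = u - 1*0 = u + 0 = u)
(-302 + z(-11, -22))**2 = (-302 - 11)**2 = (-313)**2 = 97969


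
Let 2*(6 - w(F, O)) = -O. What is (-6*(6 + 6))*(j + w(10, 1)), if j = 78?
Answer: -6084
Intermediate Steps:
w(F, O) = 6 + O/2 (w(F, O) = 6 - (-1)*O/2 = 6 + O/2)
(-6*(6 + 6))*(j + w(10, 1)) = (-6*(6 + 6))*(78 + (6 + (½)*1)) = (-6*12)*(78 + (6 + ½)) = -72*(78 + 13/2) = -72*169/2 = -6084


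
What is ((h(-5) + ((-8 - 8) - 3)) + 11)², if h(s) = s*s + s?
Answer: 144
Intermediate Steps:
h(s) = s + s² (h(s) = s² + s = s + s²)
((h(-5) + ((-8 - 8) - 3)) + 11)² = ((-5*(1 - 5) + ((-8 - 8) - 3)) + 11)² = ((-5*(-4) + (-16 - 3)) + 11)² = ((20 - 19) + 11)² = (1 + 11)² = 12² = 144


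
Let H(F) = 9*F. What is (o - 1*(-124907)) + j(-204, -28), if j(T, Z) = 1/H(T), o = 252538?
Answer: 692989019/1836 ≈ 3.7745e+5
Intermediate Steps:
j(T, Z) = 1/(9*T)
(o - 1*(-124907)) + j(-204, -28) = (252538 - 1*(-124907)) + (1/9)/(-204) = (252538 + 124907) + (1/9)*(-1/204) = 377445 - 1/1836 = 692989019/1836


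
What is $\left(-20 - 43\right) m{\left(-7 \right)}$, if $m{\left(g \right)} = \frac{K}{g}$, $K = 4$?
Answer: $36$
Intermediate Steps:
$m{\left(g \right)} = \frac{4}{g}$
$\left(-20 - 43\right) m{\left(-7 \right)} = \left(-20 - 43\right) \frac{4}{-7} = - 63 \cdot 4 \left(- \frac{1}{7}\right) = \left(-63\right) \left(- \frac{4}{7}\right) = 36$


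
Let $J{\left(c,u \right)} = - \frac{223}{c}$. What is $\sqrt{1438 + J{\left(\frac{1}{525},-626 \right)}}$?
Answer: $i \sqrt{115637} \approx 340.05 i$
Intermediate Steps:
$\sqrt{1438 + J{\left(\frac{1}{525},-626 \right)}} = \sqrt{1438 - \frac{223}{\frac{1}{525}}} = \sqrt{1438 - 223 \frac{1}{\frac{1}{525}}} = \sqrt{1438 - 117075} = \sqrt{-115637} = i \sqrt{115637}$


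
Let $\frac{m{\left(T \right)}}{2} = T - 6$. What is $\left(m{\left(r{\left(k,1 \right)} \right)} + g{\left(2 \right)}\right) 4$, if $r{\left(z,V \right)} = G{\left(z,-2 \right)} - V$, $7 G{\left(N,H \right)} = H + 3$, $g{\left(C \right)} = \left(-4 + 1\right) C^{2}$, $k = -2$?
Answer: $- \frac{720}{7} \approx -102.86$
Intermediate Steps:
$g{\left(C \right)} = - 3 C^{2}$
$G{\left(N,H \right)} = \frac{3}{7} + \frac{H}{7}$ ($G{\left(N,H \right)} = \frac{H + 3}{7} = \frac{3 + H}{7} = \frac{3}{7} + \frac{H}{7}$)
$r{\left(z,V \right)} = \frac{1}{7} - V$ ($r{\left(z,V \right)} = \left(\frac{3}{7} + \frac{1}{7} \left(-2\right)\right) - V = \left(\frac{3}{7} - \frac{2}{7}\right) - V = \frac{1}{7} - V$)
$m{\left(T \right)} = -12 + 2 T$ ($m{\left(T \right)} = 2 \left(T - 6\right) = 2 \left(-6 + T\right) = -12 + 2 T$)
$\left(m{\left(r{\left(k,1 \right)} \right)} + g{\left(2 \right)}\right) 4 = \left(\left(-12 + 2 \left(\frac{1}{7} - 1\right)\right) - 3 \cdot 2^{2}\right) 4 = \left(\left(-12 + 2 \left(\frac{1}{7} - 1\right)\right) - 12\right) 4 = \left(\left(-12 + 2 \left(- \frac{6}{7}\right)\right) - 12\right) 4 = \left(\left(-12 - \frac{12}{7}\right) - 12\right) 4 = \left(- \frac{96}{7} - 12\right) 4 = \left(- \frac{180}{7}\right) 4 = - \frac{720}{7}$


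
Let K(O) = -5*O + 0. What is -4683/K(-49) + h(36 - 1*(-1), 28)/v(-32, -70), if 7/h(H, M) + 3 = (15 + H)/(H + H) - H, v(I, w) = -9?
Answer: -8745469/458010 ≈ -19.094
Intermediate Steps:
K(O) = -5*O
h(H, M) = 7/(-3 - H + (15 + H)/(2*H)) (h(H, M) = 7/(-3 + ((15 + H)/(H + H) - H)) = 7/(-3 + ((15 + H)/((2*H)) - H)) = 7/(-3 + ((15 + H)*(1/(2*H)) - H)) = 7/(-3 + ((15 + H)/(2*H) - H)) = 7/(-3 + (-H + (15 + H)/(2*H))) = 7/(-3 - H + (15 + H)/(2*H)))
-4683/K(-49) + h(36 - 1*(-1), 28)/v(-32, -70) = -4683/((-5*(-49))) - 14*(36 - 1*(-1))/(-15 + 2*(36 - 1*(-1))² + 5*(36 - 1*(-1)))/(-9) = -4683/245 - 14*(36 + 1)/(-15 + 2*(36 + 1)² + 5*(36 + 1))*(-⅑) = -4683*1/245 - 14*37/(-15 + 2*37² + 5*37)*(-⅑) = -669/35 - 14*37/(-15 + 2*1369 + 185)*(-⅑) = -669/35 - 14*37/(-15 + 2738 + 185)*(-⅑) = -669/35 - 14*37/2908*(-⅑) = -669/35 - 14*37*1/2908*(-⅑) = -669/35 - 259/1454*(-⅑) = -669/35 + 259/13086 = -8745469/458010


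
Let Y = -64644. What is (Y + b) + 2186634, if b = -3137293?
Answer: -1015303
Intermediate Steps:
(Y + b) + 2186634 = (-64644 - 3137293) + 2186634 = -3201937 + 2186634 = -1015303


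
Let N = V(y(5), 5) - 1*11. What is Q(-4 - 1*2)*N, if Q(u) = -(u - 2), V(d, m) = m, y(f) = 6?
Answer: -48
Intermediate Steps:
Q(u) = 2 - u (Q(u) = -(-2 + u) = 2 - u)
N = -6 (N = 5 - 1*11 = 5 - 11 = -6)
Q(-4 - 1*2)*N = (2 - (-4 - 1*2))*(-6) = (2 - (-4 - 2))*(-6) = (2 - 1*(-6))*(-6) = (2 + 6)*(-6) = 8*(-6) = -48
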